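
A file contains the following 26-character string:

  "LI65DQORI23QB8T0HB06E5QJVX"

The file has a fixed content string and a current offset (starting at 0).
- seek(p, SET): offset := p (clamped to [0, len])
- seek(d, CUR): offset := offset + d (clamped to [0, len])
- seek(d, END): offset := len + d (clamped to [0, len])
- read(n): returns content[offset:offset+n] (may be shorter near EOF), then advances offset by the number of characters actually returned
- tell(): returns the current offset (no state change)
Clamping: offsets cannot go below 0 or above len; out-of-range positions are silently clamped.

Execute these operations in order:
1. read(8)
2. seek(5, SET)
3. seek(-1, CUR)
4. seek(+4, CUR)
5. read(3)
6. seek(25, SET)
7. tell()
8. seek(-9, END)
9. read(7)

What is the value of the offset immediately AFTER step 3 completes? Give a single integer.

After 1 (read(8)): returned 'LI65DQOR', offset=8
After 2 (seek(5, SET)): offset=5
After 3 (seek(-1, CUR)): offset=4

Answer: 4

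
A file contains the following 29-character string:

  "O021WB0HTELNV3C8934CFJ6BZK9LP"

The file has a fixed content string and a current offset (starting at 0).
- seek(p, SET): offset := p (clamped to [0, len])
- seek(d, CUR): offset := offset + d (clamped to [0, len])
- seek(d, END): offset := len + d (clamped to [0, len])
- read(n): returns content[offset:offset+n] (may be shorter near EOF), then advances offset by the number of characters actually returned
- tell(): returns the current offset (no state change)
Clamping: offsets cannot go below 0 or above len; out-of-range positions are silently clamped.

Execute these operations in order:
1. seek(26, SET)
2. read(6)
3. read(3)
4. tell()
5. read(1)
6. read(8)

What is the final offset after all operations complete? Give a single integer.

After 1 (seek(26, SET)): offset=26
After 2 (read(6)): returned '9LP', offset=29
After 3 (read(3)): returned '', offset=29
After 4 (tell()): offset=29
After 5 (read(1)): returned '', offset=29
After 6 (read(8)): returned '', offset=29

Answer: 29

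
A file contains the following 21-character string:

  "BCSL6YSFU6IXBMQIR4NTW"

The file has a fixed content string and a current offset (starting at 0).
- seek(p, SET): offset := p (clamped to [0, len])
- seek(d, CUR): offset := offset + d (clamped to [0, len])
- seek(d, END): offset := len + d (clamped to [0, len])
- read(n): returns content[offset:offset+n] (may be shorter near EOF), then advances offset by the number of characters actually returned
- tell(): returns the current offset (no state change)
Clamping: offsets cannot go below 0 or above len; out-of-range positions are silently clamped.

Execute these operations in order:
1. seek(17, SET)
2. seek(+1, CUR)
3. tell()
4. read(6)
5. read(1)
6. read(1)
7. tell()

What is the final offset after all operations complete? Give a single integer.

After 1 (seek(17, SET)): offset=17
After 2 (seek(+1, CUR)): offset=18
After 3 (tell()): offset=18
After 4 (read(6)): returned 'NTW', offset=21
After 5 (read(1)): returned '', offset=21
After 6 (read(1)): returned '', offset=21
After 7 (tell()): offset=21

Answer: 21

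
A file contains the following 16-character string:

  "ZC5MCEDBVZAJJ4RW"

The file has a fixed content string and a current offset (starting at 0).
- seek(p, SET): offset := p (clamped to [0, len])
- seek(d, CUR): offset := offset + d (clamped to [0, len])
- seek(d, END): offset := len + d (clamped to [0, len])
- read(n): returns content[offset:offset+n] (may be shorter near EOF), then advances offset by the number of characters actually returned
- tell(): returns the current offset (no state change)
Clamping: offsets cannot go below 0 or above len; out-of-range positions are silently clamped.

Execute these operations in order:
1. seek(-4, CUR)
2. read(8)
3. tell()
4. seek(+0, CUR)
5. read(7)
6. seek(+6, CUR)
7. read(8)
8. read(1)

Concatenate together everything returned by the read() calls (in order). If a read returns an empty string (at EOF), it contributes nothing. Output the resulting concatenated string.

After 1 (seek(-4, CUR)): offset=0
After 2 (read(8)): returned 'ZC5MCEDB', offset=8
After 3 (tell()): offset=8
After 4 (seek(+0, CUR)): offset=8
After 5 (read(7)): returned 'VZAJJ4R', offset=15
After 6 (seek(+6, CUR)): offset=16
After 7 (read(8)): returned '', offset=16
After 8 (read(1)): returned '', offset=16

Answer: ZC5MCEDBVZAJJ4R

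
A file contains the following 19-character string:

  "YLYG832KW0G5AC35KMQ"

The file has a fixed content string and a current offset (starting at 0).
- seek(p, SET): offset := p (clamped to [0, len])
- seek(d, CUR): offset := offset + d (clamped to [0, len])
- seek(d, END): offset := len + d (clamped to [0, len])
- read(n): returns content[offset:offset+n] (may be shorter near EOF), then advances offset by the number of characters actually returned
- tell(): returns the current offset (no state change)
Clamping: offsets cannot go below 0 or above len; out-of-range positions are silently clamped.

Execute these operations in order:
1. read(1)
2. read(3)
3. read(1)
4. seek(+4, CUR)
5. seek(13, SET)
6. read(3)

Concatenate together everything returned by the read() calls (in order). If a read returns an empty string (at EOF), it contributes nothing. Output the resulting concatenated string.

After 1 (read(1)): returned 'Y', offset=1
After 2 (read(3)): returned 'LYG', offset=4
After 3 (read(1)): returned '8', offset=5
After 4 (seek(+4, CUR)): offset=9
After 5 (seek(13, SET)): offset=13
After 6 (read(3)): returned 'C35', offset=16

Answer: YLYG8C35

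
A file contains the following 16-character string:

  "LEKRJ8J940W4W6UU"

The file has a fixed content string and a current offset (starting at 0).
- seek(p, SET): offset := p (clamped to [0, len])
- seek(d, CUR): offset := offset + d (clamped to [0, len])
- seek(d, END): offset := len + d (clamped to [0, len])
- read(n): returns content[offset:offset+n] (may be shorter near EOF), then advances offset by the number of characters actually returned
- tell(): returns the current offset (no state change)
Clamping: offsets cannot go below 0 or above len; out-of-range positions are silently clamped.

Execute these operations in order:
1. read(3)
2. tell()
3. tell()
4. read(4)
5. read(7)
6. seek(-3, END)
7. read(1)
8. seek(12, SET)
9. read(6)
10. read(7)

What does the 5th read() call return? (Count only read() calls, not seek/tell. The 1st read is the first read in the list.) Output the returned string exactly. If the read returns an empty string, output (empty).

After 1 (read(3)): returned 'LEK', offset=3
After 2 (tell()): offset=3
After 3 (tell()): offset=3
After 4 (read(4)): returned 'RJ8J', offset=7
After 5 (read(7)): returned '940W4W6', offset=14
After 6 (seek(-3, END)): offset=13
After 7 (read(1)): returned '6', offset=14
After 8 (seek(12, SET)): offset=12
After 9 (read(6)): returned 'W6UU', offset=16
After 10 (read(7)): returned '', offset=16

Answer: W6UU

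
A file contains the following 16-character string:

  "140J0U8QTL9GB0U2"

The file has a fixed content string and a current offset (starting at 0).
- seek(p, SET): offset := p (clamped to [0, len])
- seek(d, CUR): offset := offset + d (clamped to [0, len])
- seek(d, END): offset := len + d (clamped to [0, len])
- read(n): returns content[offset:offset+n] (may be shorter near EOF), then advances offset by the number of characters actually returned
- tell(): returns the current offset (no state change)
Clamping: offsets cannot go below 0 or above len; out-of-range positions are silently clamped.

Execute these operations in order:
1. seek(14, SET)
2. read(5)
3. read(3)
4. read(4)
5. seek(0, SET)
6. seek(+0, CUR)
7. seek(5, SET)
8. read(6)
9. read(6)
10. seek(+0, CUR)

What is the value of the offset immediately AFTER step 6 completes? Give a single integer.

Answer: 0

Derivation:
After 1 (seek(14, SET)): offset=14
After 2 (read(5)): returned 'U2', offset=16
After 3 (read(3)): returned '', offset=16
After 4 (read(4)): returned '', offset=16
After 5 (seek(0, SET)): offset=0
After 6 (seek(+0, CUR)): offset=0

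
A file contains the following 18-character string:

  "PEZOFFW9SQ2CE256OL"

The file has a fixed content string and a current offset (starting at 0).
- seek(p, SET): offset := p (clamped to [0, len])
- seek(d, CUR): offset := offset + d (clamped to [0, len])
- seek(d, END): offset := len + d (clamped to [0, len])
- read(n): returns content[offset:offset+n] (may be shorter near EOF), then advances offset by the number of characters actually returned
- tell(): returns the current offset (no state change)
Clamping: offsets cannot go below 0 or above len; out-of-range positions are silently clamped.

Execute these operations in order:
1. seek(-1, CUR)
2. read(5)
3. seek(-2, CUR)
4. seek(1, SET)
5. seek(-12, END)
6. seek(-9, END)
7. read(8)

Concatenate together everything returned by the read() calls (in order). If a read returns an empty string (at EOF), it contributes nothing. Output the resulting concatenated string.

Answer: PEZOFQ2CE256O

Derivation:
After 1 (seek(-1, CUR)): offset=0
After 2 (read(5)): returned 'PEZOF', offset=5
After 3 (seek(-2, CUR)): offset=3
After 4 (seek(1, SET)): offset=1
After 5 (seek(-12, END)): offset=6
After 6 (seek(-9, END)): offset=9
After 7 (read(8)): returned 'Q2CE256O', offset=17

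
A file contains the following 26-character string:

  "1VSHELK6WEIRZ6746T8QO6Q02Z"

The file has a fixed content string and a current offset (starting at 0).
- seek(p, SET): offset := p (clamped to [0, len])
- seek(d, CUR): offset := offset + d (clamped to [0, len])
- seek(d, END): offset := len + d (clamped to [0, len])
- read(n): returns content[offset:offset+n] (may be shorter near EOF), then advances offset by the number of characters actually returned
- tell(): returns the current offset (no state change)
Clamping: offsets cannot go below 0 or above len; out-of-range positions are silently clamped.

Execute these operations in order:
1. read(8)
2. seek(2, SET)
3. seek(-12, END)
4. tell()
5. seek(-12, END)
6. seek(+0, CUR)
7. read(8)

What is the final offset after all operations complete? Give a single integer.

Answer: 22

Derivation:
After 1 (read(8)): returned '1VSHELK6', offset=8
After 2 (seek(2, SET)): offset=2
After 3 (seek(-12, END)): offset=14
After 4 (tell()): offset=14
After 5 (seek(-12, END)): offset=14
After 6 (seek(+0, CUR)): offset=14
After 7 (read(8)): returned '746T8QO6', offset=22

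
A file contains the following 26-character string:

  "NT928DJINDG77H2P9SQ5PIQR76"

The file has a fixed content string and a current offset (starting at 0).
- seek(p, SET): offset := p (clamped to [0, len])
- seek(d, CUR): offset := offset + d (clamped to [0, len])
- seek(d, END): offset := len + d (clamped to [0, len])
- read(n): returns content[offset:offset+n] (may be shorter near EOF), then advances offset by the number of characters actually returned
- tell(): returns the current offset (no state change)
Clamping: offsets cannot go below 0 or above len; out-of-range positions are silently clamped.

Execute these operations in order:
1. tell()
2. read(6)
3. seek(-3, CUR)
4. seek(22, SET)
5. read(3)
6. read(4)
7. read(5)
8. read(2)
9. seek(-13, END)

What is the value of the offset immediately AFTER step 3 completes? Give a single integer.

Answer: 3

Derivation:
After 1 (tell()): offset=0
After 2 (read(6)): returned 'NT928D', offset=6
After 3 (seek(-3, CUR)): offset=3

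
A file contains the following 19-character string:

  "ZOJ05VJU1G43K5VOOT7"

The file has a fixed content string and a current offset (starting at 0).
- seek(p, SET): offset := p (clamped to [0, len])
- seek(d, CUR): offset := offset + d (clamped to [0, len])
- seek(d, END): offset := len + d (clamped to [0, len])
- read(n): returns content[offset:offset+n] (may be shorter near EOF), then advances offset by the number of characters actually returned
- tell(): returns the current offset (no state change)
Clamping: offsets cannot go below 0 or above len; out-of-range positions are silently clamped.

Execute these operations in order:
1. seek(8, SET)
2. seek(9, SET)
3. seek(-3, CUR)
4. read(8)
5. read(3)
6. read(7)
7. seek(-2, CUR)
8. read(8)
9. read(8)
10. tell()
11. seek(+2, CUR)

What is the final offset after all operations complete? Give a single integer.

Answer: 19

Derivation:
After 1 (seek(8, SET)): offset=8
After 2 (seek(9, SET)): offset=9
After 3 (seek(-3, CUR)): offset=6
After 4 (read(8)): returned 'JU1G43K5', offset=14
After 5 (read(3)): returned 'VOO', offset=17
After 6 (read(7)): returned 'T7', offset=19
After 7 (seek(-2, CUR)): offset=17
After 8 (read(8)): returned 'T7', offset=19
After 9 (read(8)): returned '', offset=19
After 10 (tell()): offset=19
After 11 (seek(+2, CUR)): offset=19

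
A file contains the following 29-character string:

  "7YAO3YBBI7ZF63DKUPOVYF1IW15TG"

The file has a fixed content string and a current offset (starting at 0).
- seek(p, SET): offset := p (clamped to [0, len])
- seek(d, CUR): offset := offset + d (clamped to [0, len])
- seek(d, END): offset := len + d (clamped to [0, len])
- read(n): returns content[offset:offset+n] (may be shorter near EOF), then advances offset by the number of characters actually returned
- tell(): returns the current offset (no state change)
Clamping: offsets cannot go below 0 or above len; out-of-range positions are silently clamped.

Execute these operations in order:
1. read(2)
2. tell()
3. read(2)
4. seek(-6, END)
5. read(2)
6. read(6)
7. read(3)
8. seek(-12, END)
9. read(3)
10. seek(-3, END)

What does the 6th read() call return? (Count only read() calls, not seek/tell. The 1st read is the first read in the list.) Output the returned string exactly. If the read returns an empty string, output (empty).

Answer: POV

Derivation:
After 1 (read(2)): returned '7Y', offset=2
After 2 (tell()): offset=2
After 3 (read(2)): returned 'AO', offset=4
After 4 (seek(-6, END)): offset=23
After 5 (read(2)): returned 'IW', offset=25
After 6 (read(6)): returned '15TG', offset=29
After 7 (read(3)): returned '', offset=29
After 8 (seek(-12, END)): offset=17
After 9 (read(3)): returned 'POV', offset=20
After 10 (seek(-3, END)): offset=26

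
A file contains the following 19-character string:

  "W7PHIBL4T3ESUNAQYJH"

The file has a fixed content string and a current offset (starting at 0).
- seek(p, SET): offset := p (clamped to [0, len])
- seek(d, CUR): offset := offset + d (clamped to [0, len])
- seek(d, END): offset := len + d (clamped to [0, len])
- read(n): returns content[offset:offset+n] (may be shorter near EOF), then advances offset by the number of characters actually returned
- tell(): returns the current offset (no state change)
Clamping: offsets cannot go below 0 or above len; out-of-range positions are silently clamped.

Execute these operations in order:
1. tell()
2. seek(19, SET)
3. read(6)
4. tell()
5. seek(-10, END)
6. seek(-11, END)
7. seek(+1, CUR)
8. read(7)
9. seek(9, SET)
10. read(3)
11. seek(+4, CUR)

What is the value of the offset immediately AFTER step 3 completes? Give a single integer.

After 1 (tell()): offset=0
After 2 (seek(19, SET)): offset=19
After 3 (read(6)): returned '', offset=19

Answer: 19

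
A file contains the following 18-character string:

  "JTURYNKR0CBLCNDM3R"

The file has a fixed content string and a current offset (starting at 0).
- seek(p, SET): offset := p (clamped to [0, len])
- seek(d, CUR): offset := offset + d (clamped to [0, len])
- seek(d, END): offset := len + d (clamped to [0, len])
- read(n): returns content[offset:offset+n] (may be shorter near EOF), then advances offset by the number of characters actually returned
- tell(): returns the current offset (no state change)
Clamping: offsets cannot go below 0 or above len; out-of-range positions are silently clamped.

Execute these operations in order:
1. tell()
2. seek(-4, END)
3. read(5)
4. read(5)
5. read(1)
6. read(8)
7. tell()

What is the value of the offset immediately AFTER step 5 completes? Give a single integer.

After 1 (tell()): offset=0
After 2 (seek(-4, END)): offset=14
After 3 (read(5)): returned 'DM3R', offset=18
After 4 (read(5)): returned '', offset=18
After 5 (read(1)): returned '', offset=18

Answer: 18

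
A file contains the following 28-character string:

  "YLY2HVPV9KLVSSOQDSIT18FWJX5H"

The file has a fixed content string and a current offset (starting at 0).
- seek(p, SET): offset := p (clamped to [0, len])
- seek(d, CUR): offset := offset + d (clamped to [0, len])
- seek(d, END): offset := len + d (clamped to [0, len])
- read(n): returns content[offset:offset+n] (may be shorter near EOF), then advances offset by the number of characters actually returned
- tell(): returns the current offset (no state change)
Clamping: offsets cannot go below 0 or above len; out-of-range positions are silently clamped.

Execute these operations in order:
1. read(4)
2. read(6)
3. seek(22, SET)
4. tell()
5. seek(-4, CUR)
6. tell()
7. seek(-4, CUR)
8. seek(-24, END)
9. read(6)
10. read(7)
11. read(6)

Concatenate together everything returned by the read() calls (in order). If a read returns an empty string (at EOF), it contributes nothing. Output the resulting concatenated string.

Answer: YLY2HVPV9KHVPV9KLVSSOQDSIT18F

Derivation:
After 1 (read(4)): returned 'YLY2', offset=4
After 2 (read(6)): returned 'HVPV9K', offset=10
After 3 (seek(22, SET)): offset=22
After 4 (tell()): offset=22
After 5 (seek(-4, CUR)): offset=18
After 6 (tell()): offset=18
After 7 (seek(-4, CUR)): offset=14
After 8 (seek(-24, END)): offset=4
After 9 (read(6)): returned 'HVPV9K', offset=10
After 10 (read(7)): returned 'LVSSOQD', offset=17
After 11 (read(6)): returned 'SIT18F', offset=23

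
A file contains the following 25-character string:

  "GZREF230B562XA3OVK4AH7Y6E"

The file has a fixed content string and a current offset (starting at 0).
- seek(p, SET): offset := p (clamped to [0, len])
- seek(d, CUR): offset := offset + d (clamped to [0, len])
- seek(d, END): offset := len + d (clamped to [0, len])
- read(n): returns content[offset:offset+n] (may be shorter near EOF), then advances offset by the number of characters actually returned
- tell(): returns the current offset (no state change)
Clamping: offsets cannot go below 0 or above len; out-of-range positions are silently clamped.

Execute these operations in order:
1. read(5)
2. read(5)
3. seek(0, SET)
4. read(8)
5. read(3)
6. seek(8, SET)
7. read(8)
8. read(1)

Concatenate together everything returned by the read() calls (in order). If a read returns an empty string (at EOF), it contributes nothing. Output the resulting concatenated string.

Answer: GZREF230B5GZREF230B56B562XA3OV

Derivation:
After 1 (read(5)): returned 'GZREF', offset=5
After 2 (read(5)): returned '230B5', offset=10
After 3 (seek(0, SET)): offset=0
After 4 (read(8)): returned 'GZREF230', offset=8
After 5 (read(3)): returned 'B56', offset=11
After 6 (seek(8, SET)): offset=8
After 7 (read(8)): returned 'B562XA3O', offset=16
After 8 (read(1)): returned 'V', offset=17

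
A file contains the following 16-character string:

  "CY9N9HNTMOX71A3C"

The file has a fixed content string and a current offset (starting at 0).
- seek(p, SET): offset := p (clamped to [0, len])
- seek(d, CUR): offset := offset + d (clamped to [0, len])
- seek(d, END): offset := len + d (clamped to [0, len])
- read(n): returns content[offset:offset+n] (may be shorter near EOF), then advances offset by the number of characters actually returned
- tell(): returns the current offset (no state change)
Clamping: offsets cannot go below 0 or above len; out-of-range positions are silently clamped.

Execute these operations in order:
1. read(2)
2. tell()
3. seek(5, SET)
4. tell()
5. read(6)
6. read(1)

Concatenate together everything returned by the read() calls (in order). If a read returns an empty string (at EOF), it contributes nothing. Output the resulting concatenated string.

After 1 (read(2)): returned 'CY', offset=2
After 2 (tell()): offset=2
After 3 (seek(5, SET)): offset=5
After 4 (tell()): offset=5
After 5 (read(6)): returned 'HNTMOX', offset=11
After 6 (read(1)): returned '7', offset=12

Answer: CYHNTMOX7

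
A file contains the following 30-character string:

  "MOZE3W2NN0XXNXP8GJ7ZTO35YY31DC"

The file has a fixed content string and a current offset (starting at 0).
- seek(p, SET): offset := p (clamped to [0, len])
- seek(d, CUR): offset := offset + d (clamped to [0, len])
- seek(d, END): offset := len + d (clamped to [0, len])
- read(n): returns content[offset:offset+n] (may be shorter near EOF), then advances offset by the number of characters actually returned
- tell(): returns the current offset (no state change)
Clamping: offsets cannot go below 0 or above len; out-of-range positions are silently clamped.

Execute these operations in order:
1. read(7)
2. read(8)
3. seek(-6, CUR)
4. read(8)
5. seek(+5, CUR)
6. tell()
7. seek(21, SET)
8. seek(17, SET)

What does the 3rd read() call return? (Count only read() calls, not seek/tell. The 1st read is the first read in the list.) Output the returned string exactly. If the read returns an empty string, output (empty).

After 1 (read(7)): returned 'MOZE3W2', offset=7
After 2 (read(8)): returned 'NN0XXNXP', offset=15
After 3 (seek(-6, CUR)): offset=9
After 4 (read(8)): returned '0XXNXP8G', offset=17
After 5 (seek(+5, CUR)): offset=22
After 6 (tell()): offset=22
After 7 (seek(21, SET)): offset=21
After 8 (seek(17, SET)): offset=17

Answer: 0XXNXP8G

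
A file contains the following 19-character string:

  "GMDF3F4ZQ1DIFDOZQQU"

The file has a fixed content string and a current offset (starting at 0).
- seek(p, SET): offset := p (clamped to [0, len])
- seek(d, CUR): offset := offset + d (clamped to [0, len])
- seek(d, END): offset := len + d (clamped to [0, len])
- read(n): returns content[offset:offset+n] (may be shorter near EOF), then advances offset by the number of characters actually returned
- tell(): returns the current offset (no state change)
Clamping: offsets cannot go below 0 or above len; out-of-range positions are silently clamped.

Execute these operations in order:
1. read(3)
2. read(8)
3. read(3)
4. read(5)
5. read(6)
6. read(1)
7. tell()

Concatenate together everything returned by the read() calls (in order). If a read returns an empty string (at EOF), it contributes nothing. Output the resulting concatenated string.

Answer: GMDF3F4ZQ1DIFDOZQQU

Derivation:
After 1 (read(3)): returned 'GMD', offset=3
After 2 (read(8)): returned 'F3F4ZQ1D', offset=11
After 3 (read(3)): returned 'IFD', offset=14
After 4 (read(5)): returned 'OZQQU', offset=19
After 5 (read(6)): returned '', offset=19
After 6 (read(1)): returned '', offset=19
After 7 (tell()): offset=19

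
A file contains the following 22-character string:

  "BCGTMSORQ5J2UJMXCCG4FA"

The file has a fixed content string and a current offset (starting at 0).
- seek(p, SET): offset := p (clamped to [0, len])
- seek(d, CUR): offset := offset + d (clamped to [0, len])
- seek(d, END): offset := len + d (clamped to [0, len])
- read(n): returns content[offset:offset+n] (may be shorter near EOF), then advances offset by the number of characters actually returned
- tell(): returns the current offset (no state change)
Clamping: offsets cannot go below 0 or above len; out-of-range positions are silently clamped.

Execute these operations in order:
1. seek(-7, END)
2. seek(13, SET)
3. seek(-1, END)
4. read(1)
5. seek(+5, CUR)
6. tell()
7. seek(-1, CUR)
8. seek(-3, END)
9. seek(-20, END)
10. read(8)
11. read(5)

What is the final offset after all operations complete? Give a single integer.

Answer: 15

Derivation:
After 1 (seek(-7, END)): offset=15
After 2 (seek(13, SET)): offset=13
After 3 (seek(-1, END)): offset=21
After 4 (read(1)): returned 'A', offset=22
After 5 (seek(+5, CUR)): offset=22
After 6 (tell()): offset=22
After 7 (seek(-1, CUR)): offset=21
After 8 (seek(-3, END)): offset=19
After 9 (seek(-20, END)): offset=2
After 10 (read(8)): returned 'GTMSORQ5', offset=10
After 11 (read(5)): returned 'J2UJM', offset=15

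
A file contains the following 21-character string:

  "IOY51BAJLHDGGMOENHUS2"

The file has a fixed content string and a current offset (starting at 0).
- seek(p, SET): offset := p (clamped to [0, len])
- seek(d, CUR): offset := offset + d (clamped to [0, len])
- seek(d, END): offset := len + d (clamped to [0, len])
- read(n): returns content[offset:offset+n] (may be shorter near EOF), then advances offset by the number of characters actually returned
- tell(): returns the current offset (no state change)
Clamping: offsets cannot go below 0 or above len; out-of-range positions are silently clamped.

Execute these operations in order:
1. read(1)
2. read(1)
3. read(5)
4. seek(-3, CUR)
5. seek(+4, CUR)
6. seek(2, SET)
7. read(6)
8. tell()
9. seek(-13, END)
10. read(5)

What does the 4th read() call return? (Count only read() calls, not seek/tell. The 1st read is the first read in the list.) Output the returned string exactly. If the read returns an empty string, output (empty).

Answer: Y51BAJ

Derivation:
After 1 (read(1)): returned 'I', offset=1
After 2 (read(1)): returned 'O', offset=2
After 3 (read(5)): returned 'Y51BA', offset=7
After 4 (seek(-3, CUR)): offset=4
After 5 (seek(+4, CUR)): offset=8
After 6 (seek(2, SET)): offset=2
After 7 (read(6)): returned 'Y51BAJ', offset=8
After 8 (tell()): offset=8
After 9 (seek(-13, END)): offset=8
After 10 (read(5)): returned 'LHDGG', offset=13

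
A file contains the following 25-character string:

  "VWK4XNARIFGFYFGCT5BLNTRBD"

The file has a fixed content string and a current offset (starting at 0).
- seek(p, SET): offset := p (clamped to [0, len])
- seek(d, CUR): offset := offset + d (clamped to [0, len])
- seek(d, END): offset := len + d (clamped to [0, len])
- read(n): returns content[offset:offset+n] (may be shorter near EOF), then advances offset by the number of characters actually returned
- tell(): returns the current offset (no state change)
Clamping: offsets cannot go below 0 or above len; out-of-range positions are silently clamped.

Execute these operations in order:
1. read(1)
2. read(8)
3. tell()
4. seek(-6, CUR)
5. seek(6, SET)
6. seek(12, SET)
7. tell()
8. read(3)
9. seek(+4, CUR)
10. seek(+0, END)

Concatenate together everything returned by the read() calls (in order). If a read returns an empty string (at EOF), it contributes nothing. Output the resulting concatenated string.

After 1 (read(1)): returned 'V', offset=1
After 2 (read(8)): returned 'WK4XNARI', offset=9
After 3 (tell()): offset=9
After 4 (seek(-6, CUR)): offset=3
After 5 (seek(6, SET)): offset=6
After 6 (seek(12, SET)): offset=12
After 7 (tell()): offset=12
After 8 (read(3)): returned 'YFG', offset=15
After 9 (seek(+4, CUR)): offset=19
After 10 (seek(+0, END)): offset=25

Answer: VWK4XNARIYFG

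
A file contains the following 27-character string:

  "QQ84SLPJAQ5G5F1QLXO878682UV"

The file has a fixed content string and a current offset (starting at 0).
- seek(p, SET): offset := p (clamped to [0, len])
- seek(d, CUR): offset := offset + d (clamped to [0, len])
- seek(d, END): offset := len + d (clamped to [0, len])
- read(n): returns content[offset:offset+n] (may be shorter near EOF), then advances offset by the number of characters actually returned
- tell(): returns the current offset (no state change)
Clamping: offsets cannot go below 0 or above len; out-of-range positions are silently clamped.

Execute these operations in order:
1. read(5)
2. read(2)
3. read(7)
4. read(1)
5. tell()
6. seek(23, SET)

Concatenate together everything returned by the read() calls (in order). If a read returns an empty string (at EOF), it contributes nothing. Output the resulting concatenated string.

After 1 (read(5)): returned 'QQ84S', offset=5
After 2 (read(2)): returned 'LP', offset=7
After 3 (read(7)): returned 'JAQ5G5F', offset=14
After 4 (read(1)): returned '1', offset=15
After 5 (tell()): offset=15
After 6 (seek(23, SET)): offset=23

Answer: QQ84SLPJAQ5G5F1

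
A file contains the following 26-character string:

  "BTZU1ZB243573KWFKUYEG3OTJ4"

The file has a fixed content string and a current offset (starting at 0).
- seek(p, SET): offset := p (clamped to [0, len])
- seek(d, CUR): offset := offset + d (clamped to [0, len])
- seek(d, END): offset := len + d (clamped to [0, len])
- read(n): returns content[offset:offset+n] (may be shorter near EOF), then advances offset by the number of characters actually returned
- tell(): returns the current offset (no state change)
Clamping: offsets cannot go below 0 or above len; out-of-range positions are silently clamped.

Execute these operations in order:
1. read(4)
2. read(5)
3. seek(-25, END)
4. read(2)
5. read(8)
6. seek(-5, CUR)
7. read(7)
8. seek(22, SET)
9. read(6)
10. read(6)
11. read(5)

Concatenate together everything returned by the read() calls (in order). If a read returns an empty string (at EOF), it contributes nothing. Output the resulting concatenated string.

After 1 (read(4)): returned 'BTZU', offset=4
After 2 (read(5)): returned '1ZB24', offset=9
After 3 (seek(-25, END)): offset=1
After 4 (read(2)): returned 'TZ', offset=3
After 5 (read(8)): returned 'U1ZB2435', offset=11
After 6 (seek(-5, CUR)): offset=6
After 7 (read(7)): returned 'B243573', offset=13
After 8 (seek(22, SET)): offset=22
After 9 (read(6)): returned 'OTJ4', offset=26
After 10 (read(6)): returned '', offset=26
After 11 (read(5)): returned '', offset=26

Answer: BTZU1ZB24TZU1ZB2435B243573OTJ4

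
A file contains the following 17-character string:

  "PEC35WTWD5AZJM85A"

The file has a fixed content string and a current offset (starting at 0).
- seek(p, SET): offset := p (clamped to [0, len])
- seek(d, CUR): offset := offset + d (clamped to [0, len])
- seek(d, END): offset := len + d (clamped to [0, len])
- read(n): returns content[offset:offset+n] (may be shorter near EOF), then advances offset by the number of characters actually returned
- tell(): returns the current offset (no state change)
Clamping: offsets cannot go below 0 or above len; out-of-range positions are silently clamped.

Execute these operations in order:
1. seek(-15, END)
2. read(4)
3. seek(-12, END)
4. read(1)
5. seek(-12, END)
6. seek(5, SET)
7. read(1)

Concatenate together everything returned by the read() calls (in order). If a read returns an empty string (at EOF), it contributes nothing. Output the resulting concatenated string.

After 1 (seek(-15, END)): offset=2
After 2 (read(4)): returned 'C35W', offset=6
After 3 (seek(-12, END)): offset=5
After 4 (read(1)): returned 'W', offset=6
After 5 (seek(-12, END)): offset=5
After 6 (seek(5, SET)): offset=5
After 7 (read(1)): returned 'W', offset=6

Answer: C35WWW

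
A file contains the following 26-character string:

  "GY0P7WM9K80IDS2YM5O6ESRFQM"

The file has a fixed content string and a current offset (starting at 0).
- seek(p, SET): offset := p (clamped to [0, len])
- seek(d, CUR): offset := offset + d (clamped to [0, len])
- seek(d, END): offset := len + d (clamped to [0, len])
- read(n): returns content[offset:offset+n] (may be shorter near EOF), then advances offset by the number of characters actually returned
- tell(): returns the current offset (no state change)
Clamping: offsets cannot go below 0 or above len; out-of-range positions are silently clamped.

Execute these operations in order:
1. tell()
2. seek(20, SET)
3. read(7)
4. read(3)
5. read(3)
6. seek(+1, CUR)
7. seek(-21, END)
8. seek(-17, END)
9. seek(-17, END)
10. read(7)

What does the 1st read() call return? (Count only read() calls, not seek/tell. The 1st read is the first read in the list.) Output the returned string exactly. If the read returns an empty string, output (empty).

After 1 (tell()): offset=0
After 2 (seek(20, SET)): offset=20
After 3 (read(7)): returned 'ESRFQM', offset=26
After 4 (read(3)): returned '', offset=26
After 5 (read(3)): returned '', offset=26
After 6 (seek(+1, CUR)): offset=26
After 7 (seek(-21, END)): offset=5
After 8 (seek(-17, END)): offset=9
After 9 (seek(-17, END)): offset=9
After 10 (read(7)): returned '80IDS2Y', offset=16

Answer: ESRFQM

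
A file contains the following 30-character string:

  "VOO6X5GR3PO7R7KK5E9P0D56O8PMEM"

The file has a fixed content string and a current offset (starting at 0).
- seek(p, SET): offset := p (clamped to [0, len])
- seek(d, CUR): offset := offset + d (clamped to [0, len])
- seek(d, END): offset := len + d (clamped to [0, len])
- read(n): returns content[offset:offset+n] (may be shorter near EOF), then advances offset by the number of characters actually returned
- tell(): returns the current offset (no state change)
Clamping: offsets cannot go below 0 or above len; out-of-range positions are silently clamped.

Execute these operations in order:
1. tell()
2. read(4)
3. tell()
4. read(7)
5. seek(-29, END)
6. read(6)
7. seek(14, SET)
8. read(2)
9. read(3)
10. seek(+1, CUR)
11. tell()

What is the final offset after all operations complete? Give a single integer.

After 1 (tell()): offset=0
After 2 (read(4)): returned 'VOO6', offset=4
After 3 (tell()): offset=4
After 4 (read(7)): returned 'X5GR3PO', offset=11
After 5 (seek(-29, END)): offset=1
After 6 (read(6)): returned 'OO6X5G', offset=7
After 7 (seek(14, SET)): offset=14
After 8 (read(2)): returned 'KK', offset=16
After 9 (read(3)): returned '5E9', offset=19
After 10 (seek(+1, CUR)): offset=20
After 11 (tell()): offset=20

Answer: 20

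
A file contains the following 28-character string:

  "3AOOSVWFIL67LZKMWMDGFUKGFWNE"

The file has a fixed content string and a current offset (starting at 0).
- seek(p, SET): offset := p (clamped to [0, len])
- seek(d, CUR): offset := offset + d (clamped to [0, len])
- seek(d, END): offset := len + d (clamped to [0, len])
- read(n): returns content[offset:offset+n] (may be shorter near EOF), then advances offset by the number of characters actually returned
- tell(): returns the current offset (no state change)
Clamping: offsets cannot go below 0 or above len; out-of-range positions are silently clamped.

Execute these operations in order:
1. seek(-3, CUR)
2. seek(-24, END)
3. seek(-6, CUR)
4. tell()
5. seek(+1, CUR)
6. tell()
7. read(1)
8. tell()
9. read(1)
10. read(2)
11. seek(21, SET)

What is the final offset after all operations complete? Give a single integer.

Answer: 21

Derivation:
After 1 (seek(-3, CUR)): offset=0
After 2 (seek(-24, END)): offset=4
After 3 (seek(-6, CUR)): offset=0
After 4 (tell()): offset=0
After 5 (seek(+1, CUR)): offset=1
After 6 (tell()): offset=1
After 7 (read(1)): returned 'A', offset=2
After 8 (tell()): offset=2
After 9 (read(1)): returned 'O', offset=3
After 10 (read(2)): returned 'OS', offset=5
After 11 (seek(21, SET)): offset=21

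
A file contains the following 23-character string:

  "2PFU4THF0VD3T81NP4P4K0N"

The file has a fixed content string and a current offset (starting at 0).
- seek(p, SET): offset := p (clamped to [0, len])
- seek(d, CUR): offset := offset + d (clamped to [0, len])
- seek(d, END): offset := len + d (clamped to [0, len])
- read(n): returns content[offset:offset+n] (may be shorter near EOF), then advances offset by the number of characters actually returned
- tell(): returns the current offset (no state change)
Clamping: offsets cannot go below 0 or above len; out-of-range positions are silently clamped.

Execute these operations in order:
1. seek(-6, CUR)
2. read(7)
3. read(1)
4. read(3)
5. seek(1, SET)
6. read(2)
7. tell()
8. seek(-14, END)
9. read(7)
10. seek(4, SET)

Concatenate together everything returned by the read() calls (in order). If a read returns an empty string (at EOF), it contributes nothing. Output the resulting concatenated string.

After 1 (seek(-6, CUR)): offset=0
After 2 (read(7)): returned '2PFU4TH', offset=7
After 3 (read(1)): returned 'F', offset=8
After 4 (read(3)): returned '0VD', offset=11
After 5 (seek(1, SET)): offset=1
After 6 (read(2)): returned 'PF', offset=3
After 7 (tell()): offset=3
After 8 (seek(-14, END)): offset=9
After 9 (read(7)): returned 'VD3T81N', offset=16
After 10 (seek(4, SET)): offset=4

Answer: 2PFU4THF0VDPFVD3T81N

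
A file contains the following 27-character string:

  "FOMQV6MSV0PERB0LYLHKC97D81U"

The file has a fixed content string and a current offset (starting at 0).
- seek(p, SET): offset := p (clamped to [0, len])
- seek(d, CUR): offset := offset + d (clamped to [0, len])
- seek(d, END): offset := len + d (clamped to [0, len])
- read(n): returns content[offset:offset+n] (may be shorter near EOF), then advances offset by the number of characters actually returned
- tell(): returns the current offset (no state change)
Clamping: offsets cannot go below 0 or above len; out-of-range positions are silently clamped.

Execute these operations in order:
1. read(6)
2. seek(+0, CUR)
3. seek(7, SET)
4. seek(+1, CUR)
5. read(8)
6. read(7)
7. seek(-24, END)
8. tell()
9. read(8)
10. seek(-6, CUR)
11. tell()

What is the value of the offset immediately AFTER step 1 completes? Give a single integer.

Answer: 6

Derivation:
After 1 (read(6)): returned 'FOMQV6', offset=6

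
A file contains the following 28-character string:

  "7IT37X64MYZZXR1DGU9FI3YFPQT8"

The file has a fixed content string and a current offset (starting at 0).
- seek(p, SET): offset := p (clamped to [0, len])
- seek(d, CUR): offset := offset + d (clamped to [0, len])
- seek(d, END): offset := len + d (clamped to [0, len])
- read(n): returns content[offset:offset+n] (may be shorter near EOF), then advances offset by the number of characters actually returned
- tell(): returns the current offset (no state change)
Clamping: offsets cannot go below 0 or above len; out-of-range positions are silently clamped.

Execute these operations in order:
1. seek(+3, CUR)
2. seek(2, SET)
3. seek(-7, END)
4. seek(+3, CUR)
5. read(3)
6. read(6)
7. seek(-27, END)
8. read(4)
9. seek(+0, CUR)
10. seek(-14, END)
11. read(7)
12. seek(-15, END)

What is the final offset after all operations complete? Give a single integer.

After 1 (seek(+3, CUR)): offset=3
After 2 (seek(2, SET)): offset=2
After 3 (seek(-7, END)): offset=21
After 4 (seek(+3, CUR)): offset=24
After 5 (read(3)): returned 'PQT', offset=27
After 6 (read(6)): returned '8', offset=28
After 7 (seek(-27, END)): offset=1
After 8 (read(4)): returned 'IT37', offset=5
After 9 (seek(+0, CUR)): offset=5
After 10 (seek(-14, END)): offset=14
After 11 (read(7)): returned '1DGU9FI', offset=21
After 12 (seek(-15, END)): offset=13

Answer: 13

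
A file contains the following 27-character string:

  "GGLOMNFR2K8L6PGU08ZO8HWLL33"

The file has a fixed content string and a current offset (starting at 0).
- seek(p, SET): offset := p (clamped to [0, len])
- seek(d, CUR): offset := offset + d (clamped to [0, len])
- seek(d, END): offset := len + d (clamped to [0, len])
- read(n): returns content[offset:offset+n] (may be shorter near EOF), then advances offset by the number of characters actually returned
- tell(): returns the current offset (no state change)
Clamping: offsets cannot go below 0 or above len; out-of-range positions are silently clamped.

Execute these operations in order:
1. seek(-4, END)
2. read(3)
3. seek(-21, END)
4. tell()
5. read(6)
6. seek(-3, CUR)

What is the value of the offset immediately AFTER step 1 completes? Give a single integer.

Answer: 23

Derivation:
After 1 (seek(-4, END)): offset=23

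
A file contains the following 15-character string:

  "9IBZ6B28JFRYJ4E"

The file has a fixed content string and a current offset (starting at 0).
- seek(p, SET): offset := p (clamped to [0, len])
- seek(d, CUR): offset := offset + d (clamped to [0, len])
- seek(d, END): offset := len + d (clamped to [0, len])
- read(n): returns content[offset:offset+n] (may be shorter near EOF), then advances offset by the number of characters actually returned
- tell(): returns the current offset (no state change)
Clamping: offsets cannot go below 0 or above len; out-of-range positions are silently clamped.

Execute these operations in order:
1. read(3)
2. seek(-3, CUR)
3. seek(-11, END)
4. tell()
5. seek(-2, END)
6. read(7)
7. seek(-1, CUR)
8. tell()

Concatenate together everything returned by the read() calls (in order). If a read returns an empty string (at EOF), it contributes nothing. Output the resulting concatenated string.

After 1 (read(3)): returned '9IB', offset=3
After 2 (seek(-3, CUR)): offset=0
After 3 (seek(-11, END)): offset=4
After 4 (tell()): offset=4
After 5 (seek(-2, END)): offset=13
After 6 (read(7)): returned '4E', offset=15
After 7 (seek(-1, CUR)): offset=14
After 8 (tell()): offset=14

Answer: 9IB4E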